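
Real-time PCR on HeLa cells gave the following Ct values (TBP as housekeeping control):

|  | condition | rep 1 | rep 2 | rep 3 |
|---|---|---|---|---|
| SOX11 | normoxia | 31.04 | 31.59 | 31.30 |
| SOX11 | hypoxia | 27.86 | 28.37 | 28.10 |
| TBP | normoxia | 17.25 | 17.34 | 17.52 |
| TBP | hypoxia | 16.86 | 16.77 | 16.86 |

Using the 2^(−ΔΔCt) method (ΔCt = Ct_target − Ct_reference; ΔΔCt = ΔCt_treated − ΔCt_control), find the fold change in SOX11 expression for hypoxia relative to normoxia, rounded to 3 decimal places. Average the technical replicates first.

Mean Ct: SOX11 normoxia 31.310; SOX11 hypoxia 28.110; TBP normoxia 17.370; TBP hypoxia 16.830
ΔCt(normoxia) = 31.310 − 17.370 = 13.940
ΔCt(hypoxia) = 28.110 − 16.830 = 11.280
ΔΔCt = 11.280 − 13.940 = -2.660
Fold change = 2^(−(-2.660)) = 2^2.660 = 6.3203

6.320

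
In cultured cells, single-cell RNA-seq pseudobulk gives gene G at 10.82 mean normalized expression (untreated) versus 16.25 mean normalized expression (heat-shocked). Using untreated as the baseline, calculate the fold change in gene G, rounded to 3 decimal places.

Fold change = 16.25 / 10.82 = 1.5018
gene G is upregulated.

1.502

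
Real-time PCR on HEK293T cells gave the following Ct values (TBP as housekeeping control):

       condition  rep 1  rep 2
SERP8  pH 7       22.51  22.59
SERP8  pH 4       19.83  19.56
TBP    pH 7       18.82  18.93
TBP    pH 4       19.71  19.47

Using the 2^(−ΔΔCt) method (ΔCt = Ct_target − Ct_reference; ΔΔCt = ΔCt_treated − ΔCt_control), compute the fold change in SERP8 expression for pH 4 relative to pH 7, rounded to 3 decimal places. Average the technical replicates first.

Mean Ct: SERP8 pH 7 22.550; SERP8 pH 4 19.695; TBP pH 7 18.875; TBP pH 4 19.590
ΔCt(pH 7) = 22.550 − 18.875 = 3.675
ΔCt(pH 4) = 19.695 − 19.590 = 0.105
ΔΔCt = 0.105 − 3.675 = -3.570
Fold change = 2^(−(-3.570)) = 2^3.570 = 11.8762

11.876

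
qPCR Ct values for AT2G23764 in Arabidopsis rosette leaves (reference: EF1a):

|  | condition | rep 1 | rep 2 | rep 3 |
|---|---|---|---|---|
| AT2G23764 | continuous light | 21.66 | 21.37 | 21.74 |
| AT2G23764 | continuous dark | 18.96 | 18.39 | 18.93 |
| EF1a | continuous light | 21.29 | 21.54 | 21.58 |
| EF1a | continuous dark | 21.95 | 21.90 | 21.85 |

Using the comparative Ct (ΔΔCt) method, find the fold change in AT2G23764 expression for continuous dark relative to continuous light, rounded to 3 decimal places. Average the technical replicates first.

Mean Ct: AT2G23764 continuous light 21.590; AT2G23764 continuous dark 18.760; EF1a continuous light 21.470; EF1a continuous dark 21.900
ΔCt(continuous light) = 21.590 − 21.470 = 0.120
ΔCt(continuous dark) = 18.760 − 21.900 = -3.140
ΔΔCt = -3.140 − 0.120 = -3.260
Fold change = 2^(−(-3.260)) = 2^3.260 = 9.5798

9.580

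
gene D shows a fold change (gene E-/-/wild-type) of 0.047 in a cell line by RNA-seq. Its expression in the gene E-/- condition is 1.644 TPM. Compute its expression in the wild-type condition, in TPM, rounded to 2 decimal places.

34.98

wild-type expression = 1.644 / 0.047 = 34.98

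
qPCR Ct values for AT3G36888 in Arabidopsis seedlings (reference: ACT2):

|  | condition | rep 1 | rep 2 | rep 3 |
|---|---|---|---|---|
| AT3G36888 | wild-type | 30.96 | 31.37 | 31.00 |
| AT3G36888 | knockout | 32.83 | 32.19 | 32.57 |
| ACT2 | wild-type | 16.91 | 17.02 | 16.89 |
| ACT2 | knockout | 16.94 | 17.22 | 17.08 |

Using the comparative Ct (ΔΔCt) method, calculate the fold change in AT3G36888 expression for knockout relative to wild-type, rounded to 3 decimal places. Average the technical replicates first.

Mean Ct: AT3G36888 wild-type 31.110; AT3G36888 knockout 32.530; ACT2 wild-type 16.940; ACT2 knockout 17.080
ΔCt(wild-type) = 31.110 − 16.940 = 14.170
ΔCt(knockout) = 32.530 − 17.080 = 15.450
ΔΔCt = 15.450 − 14.170 = 1.280
Fold change = 2^(−1.280) = 0.4118

0.412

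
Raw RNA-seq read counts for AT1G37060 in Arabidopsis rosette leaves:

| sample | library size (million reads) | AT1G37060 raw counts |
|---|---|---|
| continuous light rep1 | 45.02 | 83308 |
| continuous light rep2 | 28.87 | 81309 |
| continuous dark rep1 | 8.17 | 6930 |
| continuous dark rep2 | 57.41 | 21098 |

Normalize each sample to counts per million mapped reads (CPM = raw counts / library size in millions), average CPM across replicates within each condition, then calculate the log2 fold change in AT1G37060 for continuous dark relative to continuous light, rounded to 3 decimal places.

CPM(continuous light rep1) = 83308 / 45.02 = 1850.4665
CPM(continuous light rep2) = 81309 / 28.87 = 2816.3838
CPM(continuous dark rep1) = 6930 / 8.17 = 848.2252
CPM(continuous dark rep2) = 21098 / 57.41 = 367.4970
mean CPM(continuous light) = 2333.4251; mean CPM(continuous dark) = 607.8611
Fold change = 607.8611 / 2333.4251 = 0.26050
log2(0.26050) = -1.9406

-1.941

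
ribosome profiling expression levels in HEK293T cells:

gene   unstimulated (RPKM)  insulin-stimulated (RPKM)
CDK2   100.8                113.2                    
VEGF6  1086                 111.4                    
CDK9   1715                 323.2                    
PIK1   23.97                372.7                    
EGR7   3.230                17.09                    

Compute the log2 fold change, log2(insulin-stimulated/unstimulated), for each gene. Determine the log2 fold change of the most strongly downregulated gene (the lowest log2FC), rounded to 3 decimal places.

-3.285

log2(113.2/100.8) = 0.167  (CDK2)
log2(111.4/1086) = -3.285  (VEGF6)
log2(323.2/1715) = -2.408  (CDK9)
log2(372.7/23.97) = 3.959  (PIK1)
log2(17.09/3.230) = 2.404  (EGR7)
VEGF6 is most strongly downregulated.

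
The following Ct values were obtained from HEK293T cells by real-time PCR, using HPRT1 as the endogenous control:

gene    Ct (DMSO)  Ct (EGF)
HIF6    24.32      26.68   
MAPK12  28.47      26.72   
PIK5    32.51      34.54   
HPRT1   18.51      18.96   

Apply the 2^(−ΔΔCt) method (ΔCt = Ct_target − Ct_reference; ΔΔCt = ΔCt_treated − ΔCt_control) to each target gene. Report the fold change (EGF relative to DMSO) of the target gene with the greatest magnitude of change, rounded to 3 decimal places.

4.595

HIF6: ΔΔCt = (26.68−18.96) − (24.32−18.51) = 7.72 − 5.81 = 1.91; fold change = 2^-1.91 = 0.266
MAPK12: ΔΔCt = (26.72−18.96) − (28.47−18.51) = 7.76 − 9.96 = -2.20; fold change = 2^2.20 = 4.595
PIK5: ΔΔCt = (34.54−18.96) − (32.51−18.51) = 15.58 − 14.00 = 1.58; fold change = 2^-1.58 = 0.334
MAPK12 has the largest |ΔΔCt| = 2.20.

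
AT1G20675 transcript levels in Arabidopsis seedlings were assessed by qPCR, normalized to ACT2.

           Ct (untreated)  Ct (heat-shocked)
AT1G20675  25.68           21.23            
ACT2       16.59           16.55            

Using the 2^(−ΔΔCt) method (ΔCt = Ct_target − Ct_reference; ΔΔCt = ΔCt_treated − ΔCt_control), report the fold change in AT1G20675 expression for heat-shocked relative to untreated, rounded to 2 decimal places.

21.26

ΔCt(untreated) = 25.680 − 16.590 = 9.090
ΔCt(heat-shocked) = 21.230 − 16.550 = 4.680
ΔΔCt = 4.680 − 9.090 = -4.410
Fold change = 2^(−(-4.410)) = 2^4.410 = 21.259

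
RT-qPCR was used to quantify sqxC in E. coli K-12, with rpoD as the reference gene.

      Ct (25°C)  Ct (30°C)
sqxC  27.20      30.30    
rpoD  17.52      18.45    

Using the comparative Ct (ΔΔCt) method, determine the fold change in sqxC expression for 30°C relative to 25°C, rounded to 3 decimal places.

0.222

ΔCt(25°C) = 27.200 − 17.520 = 9.680
ΔCt(30°C) = 30.300 − 18.450 = 11.850
ΔΔCt = 11.850 − 9.680 = 2.170
Fold change = 2^(−2.170) = 0.2222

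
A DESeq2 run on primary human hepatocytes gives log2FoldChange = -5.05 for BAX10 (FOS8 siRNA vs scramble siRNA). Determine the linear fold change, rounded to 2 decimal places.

Fold change = 2^(-5.05) = 0.030

0.03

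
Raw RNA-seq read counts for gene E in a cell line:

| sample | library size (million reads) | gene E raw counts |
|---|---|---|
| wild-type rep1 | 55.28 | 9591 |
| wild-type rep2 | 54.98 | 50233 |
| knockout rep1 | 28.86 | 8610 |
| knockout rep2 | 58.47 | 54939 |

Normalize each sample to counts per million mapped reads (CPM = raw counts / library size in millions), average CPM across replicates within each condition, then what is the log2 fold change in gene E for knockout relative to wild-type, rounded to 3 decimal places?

CPM(wild-type rep1) = 9591 / 55.28 = 173.4986
CPM(wild-type rep2) = 50233 / 54.98 = 913.6595
CPM(knockout rep1) = 8610 / 28.86 = 298.3368
CPM(knockout rep2) = 54939 / 58.47 = 939.6101
mean CPM(wild-type) = 543.5790; mean CPM(knockout) = 618.9734
Fold change = 618.9734 / 543.5790 = 1.13870
log2(1.13870) = 0.1874

0.187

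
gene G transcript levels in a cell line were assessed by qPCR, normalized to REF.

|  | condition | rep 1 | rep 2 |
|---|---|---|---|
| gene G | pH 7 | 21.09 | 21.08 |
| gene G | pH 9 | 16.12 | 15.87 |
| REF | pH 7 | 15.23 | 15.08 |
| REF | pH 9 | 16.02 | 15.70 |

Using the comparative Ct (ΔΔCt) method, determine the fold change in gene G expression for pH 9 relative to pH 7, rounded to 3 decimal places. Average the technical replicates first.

55.522

Mean Ct: gene G pH 7 21.085; gene G pH 9 15.995; REF pH 7 15.155; REF pH 9 15.860
ΔCt(pH 7) = 21.085 − 15.155 = 5.930
ΔCt(pH 9) = 15.995 − 15.860 = 0.135
ΔΔCt = 0.135 − 5.930 = -5.795
Fold change = 2^(−(-5.795)) = 2^5.795 = 55.5225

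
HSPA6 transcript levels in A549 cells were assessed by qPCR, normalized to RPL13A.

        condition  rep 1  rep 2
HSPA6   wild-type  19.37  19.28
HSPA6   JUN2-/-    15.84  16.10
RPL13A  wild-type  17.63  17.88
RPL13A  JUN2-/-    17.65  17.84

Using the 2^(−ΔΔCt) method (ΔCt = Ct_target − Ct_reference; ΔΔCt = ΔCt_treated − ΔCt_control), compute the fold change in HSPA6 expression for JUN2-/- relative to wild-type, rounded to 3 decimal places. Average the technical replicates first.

Mean Ct: HSPA6 wild-type 19.325; HSPA6 JUN2-/- 15.970; RPL13A wild-type 17.755; RPL13A JUN2-/- 17.745
ΔCt(wild-type) = 19.325 − 17.755 = 1.570
ΔCt(JUN2-/-) = 15.970 − 17.745 = -1.775
ΔΔCt = -1.775 − 1.570 = -3.345
Fold change = 2^(−(-3.345)) = 2^3.345 = 10.1612

10.161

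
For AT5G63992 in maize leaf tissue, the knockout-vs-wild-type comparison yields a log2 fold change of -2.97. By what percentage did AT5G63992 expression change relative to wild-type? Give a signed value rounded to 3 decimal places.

-87.237%

Fold change = 2^(-2.97) = 0.1276
Percent change = (FC − 1) × 100% = (0.1276 − 1) × 100 = -87.237%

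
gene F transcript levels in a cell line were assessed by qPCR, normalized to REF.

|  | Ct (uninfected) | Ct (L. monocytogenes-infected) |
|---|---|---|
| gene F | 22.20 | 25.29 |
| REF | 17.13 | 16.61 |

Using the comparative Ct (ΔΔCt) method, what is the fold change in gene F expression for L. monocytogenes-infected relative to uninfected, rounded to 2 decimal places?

ΔCt(uninfected) = 22.200 − 17.130 = 5.070
ΔCt(L. monocytogenes-infected) = 25.290 − 16.610 = 8.680
ΔΔCt = 8.680 − 5.070 = 3.610
Fold change = 2^(−3.610) = 0.082

0.08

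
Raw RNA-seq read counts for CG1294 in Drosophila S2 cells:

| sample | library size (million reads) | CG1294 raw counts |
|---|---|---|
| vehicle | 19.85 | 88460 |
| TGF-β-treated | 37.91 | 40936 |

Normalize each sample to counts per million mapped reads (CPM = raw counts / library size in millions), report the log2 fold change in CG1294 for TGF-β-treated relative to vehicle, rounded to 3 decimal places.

-2.045

CPM(vehicle) = 88460 / 19.85 = 4456.4232
CPM(TGF-β-treated) = 40936 / 37.91 = 1079.8206
Fold change = 1079.8206 / 4456.4232 = 0.24231
log2(0.24231) = -2.0451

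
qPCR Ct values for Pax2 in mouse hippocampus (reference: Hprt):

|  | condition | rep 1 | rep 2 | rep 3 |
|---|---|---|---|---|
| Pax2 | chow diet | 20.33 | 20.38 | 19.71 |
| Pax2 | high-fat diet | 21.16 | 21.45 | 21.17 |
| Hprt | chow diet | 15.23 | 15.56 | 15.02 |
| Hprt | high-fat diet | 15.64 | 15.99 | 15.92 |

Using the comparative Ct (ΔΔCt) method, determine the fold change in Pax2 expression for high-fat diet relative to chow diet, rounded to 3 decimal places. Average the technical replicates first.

Mean Ct: Pax2 chow diet 20.140; Pax2 high-fat diet 21.260; Hprt chow diet 15.270; Hprt high-fat diet 15.850
ΔCt(chow diet) = 20.140 − 15.270 = 4.870
ΔCt(high-fat diet) = 21.260 − 15.850 = 5.410
ΔΔCt = 5.410 − 4.870 = 0.540
Fold change = 2^(−0.540) = 0.6878

0.688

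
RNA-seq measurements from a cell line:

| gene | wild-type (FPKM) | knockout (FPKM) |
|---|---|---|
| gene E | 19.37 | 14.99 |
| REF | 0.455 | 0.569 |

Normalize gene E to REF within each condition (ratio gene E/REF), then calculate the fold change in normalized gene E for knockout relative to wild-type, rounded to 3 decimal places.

0.619

gene E/REF (wild-type) = 19.37 / 0.455 = 42.571
gene E/REF (knockout) = 14.99 / 0.569 = 26.344
Fold change = 26.344 / 42.571 = 0.6188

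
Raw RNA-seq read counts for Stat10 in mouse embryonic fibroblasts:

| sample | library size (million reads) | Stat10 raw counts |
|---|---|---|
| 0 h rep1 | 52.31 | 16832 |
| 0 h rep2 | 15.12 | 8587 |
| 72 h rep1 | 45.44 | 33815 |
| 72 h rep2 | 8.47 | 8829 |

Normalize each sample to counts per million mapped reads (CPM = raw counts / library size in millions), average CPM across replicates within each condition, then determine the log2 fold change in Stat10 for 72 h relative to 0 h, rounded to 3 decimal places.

CPM(0 h rep1) = 16832 / 52.31 = 321.7740
CPM(0 h rep2) = 8587 / 15.12 = 567.9233
CPM(72 h rep1) = 33815 / 45.44 = 744.1681
CPM(72 h rep2) = 8829 / 8.47 = 1042.3849
mean CPM(0 h) = 444.8487; mean CPM(72 h) = 893.2765
Fold change = 893.2765 / 444.8487 = 2.00805
log2(2.00805) = 1.0058

1.006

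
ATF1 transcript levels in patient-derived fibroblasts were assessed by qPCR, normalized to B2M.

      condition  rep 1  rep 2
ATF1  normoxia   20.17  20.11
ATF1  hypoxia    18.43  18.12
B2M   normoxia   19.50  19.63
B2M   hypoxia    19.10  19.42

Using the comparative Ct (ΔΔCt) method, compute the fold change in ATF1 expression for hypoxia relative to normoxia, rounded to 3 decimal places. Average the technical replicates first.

Mean Ct: ATF1 normoxia 20.140; ATF1 hypoxia 18.275; B2M normoxia 19.565; B2M hypoxia 19.260
ΔCt(normoxia) = 20.140 − 19.565 = 0.575
ΔCt(hypoxia) = 18.275 − 19.260 = -0.985
ΔΔCt = -0.985 − 0.575 = -1.560
Fold change = 2^(−(-1.560)) = 2^1.560 = 2.9485

2.949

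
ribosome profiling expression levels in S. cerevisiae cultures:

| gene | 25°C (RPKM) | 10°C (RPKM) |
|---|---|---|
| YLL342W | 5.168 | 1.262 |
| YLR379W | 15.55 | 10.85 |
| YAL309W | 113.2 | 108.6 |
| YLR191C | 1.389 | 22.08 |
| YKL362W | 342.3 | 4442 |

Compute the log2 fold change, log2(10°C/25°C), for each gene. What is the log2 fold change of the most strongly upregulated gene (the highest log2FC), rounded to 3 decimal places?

3.991

log2(1.262/5.168) = -2.034  (YLL342W)
log2(10.85/15.55) = -0.519  (YLR379W)
log2(108.6/113.2) = -0.060  (YAL309W)
log2(22.08/1.389) = 3.991  (YLR191C)
log2(4442/342.3) = 3.698  (YKL362W)
YLR191C is most strongly upregulated.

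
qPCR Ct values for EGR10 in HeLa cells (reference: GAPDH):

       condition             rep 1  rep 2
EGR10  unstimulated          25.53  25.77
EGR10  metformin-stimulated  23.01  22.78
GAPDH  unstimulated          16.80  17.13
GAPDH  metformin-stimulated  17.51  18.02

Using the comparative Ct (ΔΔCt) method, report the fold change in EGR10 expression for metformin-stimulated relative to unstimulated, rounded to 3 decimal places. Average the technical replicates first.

Mean Ct: EGR10 unstimulated 25.650; EGR10 metformin-stimulated 22.895; GAPDH unstimulated 16.965; GAPDH metformin-stimulated 17.765
ΔCt(unstimulated) = 25.650 − 16.965 = 8.685
ΔCt(metformin-stimulated) = 22.895 − 17.765 = 5.130
ΔΔCt = 5.130 − 8.685 = -3.555
Fold change = 2^(−(-3.555)) = 2^3.555 = 11.7533

11.753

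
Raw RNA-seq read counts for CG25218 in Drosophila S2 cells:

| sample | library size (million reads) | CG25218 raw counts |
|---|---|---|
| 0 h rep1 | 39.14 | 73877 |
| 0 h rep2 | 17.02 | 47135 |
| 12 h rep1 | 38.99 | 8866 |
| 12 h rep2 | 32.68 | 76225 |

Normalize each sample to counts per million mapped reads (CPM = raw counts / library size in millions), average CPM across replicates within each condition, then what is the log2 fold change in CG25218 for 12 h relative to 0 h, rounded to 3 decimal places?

-0.863

CPM(0 h rep1) = 73877 / 39.14 = 1887.5064
CPM(0 h rep2) = 47135 / 17.02 = 2769.3890
CPM(12 h rep1) = 8866 / 38.99 = 227.3916
CPM(12 h rep2) = 76225 / 32.68 = 2332.4663
mean CPM(0 h) = 2328.4477; mean CPM(12 h) = 1279.9290
Fold change = 1279.9290 / 2328.4477 = 0.54969
log2(0.54969) = -0.8633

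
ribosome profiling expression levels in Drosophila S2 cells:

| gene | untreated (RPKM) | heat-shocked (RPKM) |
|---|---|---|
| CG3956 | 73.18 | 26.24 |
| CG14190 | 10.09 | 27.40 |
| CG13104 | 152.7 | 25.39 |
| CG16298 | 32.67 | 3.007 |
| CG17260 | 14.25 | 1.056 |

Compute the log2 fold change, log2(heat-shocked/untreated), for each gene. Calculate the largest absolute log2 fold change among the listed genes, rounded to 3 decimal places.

3.754

log2(26.24/73.18) = -1.480  (CG3956)
log2(27.40/10.09) = 1.441  (CG14190)
log2(25.39/152.7) = -2.588  (CG13104)
log2(3.007/32.67) = -3.442  (CG16298)
log2(1.056/14.25) = -3.754  (CG17260)
The largest magnitude belongs to CG17260.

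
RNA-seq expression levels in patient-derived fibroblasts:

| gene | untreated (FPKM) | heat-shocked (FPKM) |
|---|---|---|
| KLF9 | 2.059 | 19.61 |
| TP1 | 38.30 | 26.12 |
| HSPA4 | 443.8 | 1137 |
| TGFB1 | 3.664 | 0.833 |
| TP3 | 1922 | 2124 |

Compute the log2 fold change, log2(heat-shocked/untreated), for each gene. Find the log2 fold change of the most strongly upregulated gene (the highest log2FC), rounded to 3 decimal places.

log2(19.61/2.059) = 3.252  (KLF9)
log2(26.12/38.30) = -0.552  (TP1)
log2(1137/443.8) = 1.357  (HSPA4)
log2(0.833/3.664) = -2.137  (TGFB1)
log2(2124/1922) = 0.144  (TP3)
KLF9 is most strongly upregulated.

3.252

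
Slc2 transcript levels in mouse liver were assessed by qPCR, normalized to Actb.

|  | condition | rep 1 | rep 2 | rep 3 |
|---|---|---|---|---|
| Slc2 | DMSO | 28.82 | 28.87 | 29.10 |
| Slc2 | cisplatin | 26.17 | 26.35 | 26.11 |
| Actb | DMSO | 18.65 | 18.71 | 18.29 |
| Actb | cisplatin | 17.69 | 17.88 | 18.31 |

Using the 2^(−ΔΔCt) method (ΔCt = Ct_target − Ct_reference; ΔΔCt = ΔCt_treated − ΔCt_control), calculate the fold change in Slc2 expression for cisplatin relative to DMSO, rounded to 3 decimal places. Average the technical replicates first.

4.377

Mean Ct: Slc2 DMSO 28.930; Slc2 cisplatin 26.210; Actb DMSO 18.550; Actb cisplatin 17.960
ΔCt(DMSO) = 28.930 − 18.550 = 10.380
ΔCt(cisplatin) = 26.210 − 17.960 = 8.250
ΔΔCt = 8.250 − 10.380 = -2.130
Fold change = 2^(−(-2.130)) = 2^2.130 = 4.3772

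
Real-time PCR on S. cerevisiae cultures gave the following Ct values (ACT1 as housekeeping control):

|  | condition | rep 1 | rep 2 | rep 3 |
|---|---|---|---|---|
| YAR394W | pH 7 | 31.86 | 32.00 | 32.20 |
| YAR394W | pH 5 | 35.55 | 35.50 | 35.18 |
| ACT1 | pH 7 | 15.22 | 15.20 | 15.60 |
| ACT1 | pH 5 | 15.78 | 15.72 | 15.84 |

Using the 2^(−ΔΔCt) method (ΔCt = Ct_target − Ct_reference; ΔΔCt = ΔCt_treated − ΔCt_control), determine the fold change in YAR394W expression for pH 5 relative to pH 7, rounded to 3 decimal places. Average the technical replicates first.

Mean Ct: YAR394W pH 7 32.020; YAR394W pH 5 35.410; ACT1 pH 7 15.340; ACT1 pH 5 15.780
ΔCt(pH 7) = 32.020 − 15.340 = 16.680
ΔCt(pH 5) = 35.410 − 15.780 = 19.630
ΔΔCt = 19.630 − 16.680 = 2.950
Fold change = 2^(−2.950) = 0.1294

0.129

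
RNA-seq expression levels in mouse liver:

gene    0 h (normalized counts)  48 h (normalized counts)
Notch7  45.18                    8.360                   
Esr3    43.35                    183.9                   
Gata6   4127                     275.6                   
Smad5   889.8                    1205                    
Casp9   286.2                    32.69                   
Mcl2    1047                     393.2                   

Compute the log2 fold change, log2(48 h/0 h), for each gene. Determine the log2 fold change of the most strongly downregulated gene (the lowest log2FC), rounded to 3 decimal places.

-3.904

log2(8.360/45.18) = -2.434  (Notch7)
log2(183.9/43.35) = 2.085  (Esr3)
log2(275.6/4127) = -3.904  (Gata6)
log2(1205/889.8) = 0.437  (Smad5)
log2(32.69/286.2) = -3.130  (Casp9)
log2(393.2/1047) = -1.413  (Mcl2)
Gata6 is most strongly downregulated.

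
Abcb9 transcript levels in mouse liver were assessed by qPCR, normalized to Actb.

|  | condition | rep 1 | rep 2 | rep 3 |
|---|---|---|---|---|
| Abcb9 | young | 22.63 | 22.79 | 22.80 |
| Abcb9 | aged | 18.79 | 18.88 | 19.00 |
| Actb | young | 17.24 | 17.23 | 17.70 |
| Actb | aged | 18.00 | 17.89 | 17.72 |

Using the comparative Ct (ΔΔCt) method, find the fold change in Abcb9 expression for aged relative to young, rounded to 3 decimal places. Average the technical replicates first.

20.112

Mean Ct: Abcb9 young 22.740; Abcb9 aged 18.890; Actb young 17.390; Actb aged 17.870
ΔCt(young) = 22.740 − 17.390 = 5.350
ΔCt(aged) = 18.890 − 17.870 = 1.020
ΔΔCt = 1.020 − 5.350 = -4.330
Fold change = 2^(−(-4.330)) = 2^4.330 = 20.1122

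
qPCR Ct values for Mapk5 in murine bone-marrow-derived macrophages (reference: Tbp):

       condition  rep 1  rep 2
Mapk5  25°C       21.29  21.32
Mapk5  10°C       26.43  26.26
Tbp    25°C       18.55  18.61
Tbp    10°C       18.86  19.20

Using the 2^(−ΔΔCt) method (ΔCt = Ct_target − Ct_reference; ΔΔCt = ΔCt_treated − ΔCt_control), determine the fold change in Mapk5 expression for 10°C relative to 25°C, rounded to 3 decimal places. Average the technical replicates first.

Mean Ct: Mapk5 25°C 21.305; Mapk5 10°C 26.345; Tbp 25°C 18.580; Tbp 10°C 19.030
ΔCt(25°C) = 21.305 − 18.580 = 2.725
ΔCt(10°C) = 26.345 − 19.030 = 7.315
ΔΔCt = 7.315 − 2.725 = 4.590
Fold change = 2^(−4.590) = 0.0415

0.042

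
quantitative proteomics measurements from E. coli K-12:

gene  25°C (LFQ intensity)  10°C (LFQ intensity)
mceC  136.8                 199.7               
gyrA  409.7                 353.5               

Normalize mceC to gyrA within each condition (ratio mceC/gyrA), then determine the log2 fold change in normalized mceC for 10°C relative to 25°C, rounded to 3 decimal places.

0.759

mceC/gyrA (25°C) = 136.8 / 409.7 = 0.3339
mceC/gyrA (10°C) = 199.7 / 353.5 = 0.56492
Fold change = 0.56492 / 0.3339 = 1.6919
log2(1.6919) = 0.7586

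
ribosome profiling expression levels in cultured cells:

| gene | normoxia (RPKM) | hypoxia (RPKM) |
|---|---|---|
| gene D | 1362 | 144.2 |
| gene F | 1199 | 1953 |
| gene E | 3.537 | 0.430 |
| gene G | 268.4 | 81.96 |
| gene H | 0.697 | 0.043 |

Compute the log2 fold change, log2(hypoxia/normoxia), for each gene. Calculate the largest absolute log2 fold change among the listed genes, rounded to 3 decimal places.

log2(144.2/1362) = -3.240  (gene D)
log2(1953/1199) = 0.704  (gene F)
log2(0.430/3.537) = -3.040  (gene E)
log2(81.96/268.4) = -1.711  (gene G)
log2(0.043/0.697) = -4.019  (gene H)
The largest magnitude belongs to gene H.

4.019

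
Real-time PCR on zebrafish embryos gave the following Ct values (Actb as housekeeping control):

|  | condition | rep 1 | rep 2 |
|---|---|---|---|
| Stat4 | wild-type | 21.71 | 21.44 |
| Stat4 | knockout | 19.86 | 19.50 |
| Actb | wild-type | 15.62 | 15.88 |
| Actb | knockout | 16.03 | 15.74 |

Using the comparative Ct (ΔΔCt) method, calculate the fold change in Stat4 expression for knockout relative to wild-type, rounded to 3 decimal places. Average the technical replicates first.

4.084

Mean Ct: Stat4 wild-type 21.575; Stat4 knockout 19.680; Actb wild-type 15.750; Actb knockout 15.885
ΔCt(wild-type) = 21.575 − 15.750 = 5.825
ΔCt(knockout) = 19.680 − 15.885 = 3.795
ΔΔCt = 3.795 − 5.825 = -2.030
Fold change = 2^(−(-2.030)) = 2^2.030 = 4.0840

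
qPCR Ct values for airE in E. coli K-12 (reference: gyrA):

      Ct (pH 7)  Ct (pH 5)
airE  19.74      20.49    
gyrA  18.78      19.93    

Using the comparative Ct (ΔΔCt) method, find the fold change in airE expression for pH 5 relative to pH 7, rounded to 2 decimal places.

1.32

ΔCt(pH 7) = 19.740 − 18.780 = 0.960
ΔCt(pH 5) = 20.490 − 19.930 = 0.560
ΔΔCt = 0.560 − 0.960 = -0.400
Fold change = 2^(−(-0.400)) = 2^0.400 = 1.320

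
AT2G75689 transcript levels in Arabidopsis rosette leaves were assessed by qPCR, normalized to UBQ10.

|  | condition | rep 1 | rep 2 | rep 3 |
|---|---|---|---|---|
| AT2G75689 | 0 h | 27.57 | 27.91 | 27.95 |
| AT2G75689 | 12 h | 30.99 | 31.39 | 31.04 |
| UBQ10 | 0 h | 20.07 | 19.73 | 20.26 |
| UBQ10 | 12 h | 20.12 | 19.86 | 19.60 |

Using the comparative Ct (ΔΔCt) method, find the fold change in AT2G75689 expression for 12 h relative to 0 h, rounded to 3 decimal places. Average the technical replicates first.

Mean Ct: AT2G75689 0 h 27.810; AT2G75689 12 h 31.140; UBQ10 0 h 20.020; UBQ10 12 h 19.860
ΔCt(0 h) = 27.810 − 20.020 = 7.790
ΔCt(12 h) = 31.140 − 19.860 = 11.280
ΔΔCt = 11.280 − 7.790 = 3.490
Fold change = 2^(−3.490) = 0.0890

0.089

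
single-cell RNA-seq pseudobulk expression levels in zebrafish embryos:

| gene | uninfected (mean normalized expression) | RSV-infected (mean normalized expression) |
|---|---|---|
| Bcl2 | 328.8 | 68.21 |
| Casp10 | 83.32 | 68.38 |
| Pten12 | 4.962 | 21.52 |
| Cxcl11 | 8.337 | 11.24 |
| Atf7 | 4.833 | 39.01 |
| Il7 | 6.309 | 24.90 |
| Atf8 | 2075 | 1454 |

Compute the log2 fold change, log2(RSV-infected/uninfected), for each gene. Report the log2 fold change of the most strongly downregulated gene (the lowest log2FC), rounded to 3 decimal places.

log2(68.21/328.8) = -2.269  (Bcl2)
log2(68.38/83.32) = -0.285  (Casp10)
log2(21.52/4.962) = 2.117  (Pten12)
log2(11.24/8.337) = 0.431  (Cxcl11)
log2(39.01/4.833) = 3.013  (Atf7)
log2(24.90/6.309) = 1.981  (Il7)
log2(1454/2075) = -0.513  (Atf8)
Bcl2 is most strongly downregulated.

-2.269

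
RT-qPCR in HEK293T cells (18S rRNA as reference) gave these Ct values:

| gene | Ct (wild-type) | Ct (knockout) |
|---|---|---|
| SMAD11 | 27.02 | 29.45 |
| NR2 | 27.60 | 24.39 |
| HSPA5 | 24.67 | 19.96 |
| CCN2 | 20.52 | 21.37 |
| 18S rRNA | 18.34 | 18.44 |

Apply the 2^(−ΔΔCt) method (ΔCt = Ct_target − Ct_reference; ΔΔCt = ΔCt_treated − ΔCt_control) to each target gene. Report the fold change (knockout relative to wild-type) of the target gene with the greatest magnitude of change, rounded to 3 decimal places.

SMAD11: ΔΔCt = (29.45−18.44) − (27.02−18.34) = 11.01 − 8.68 = 2.33; fold change = 2^-2.33 = 0.199
NR2: ΔΔCt = (24.39−18.44) − (27.60−18.34) = 5.95 − 9.26 = -3.31; fold change = 2^3.31 = 9.918
HSPA5: ΔΔCt = (19.96−18.44) − (24.67−18.34) = 1.52 − 6.33 = -4.81; fold change = 2^4.81 = 28.051
CCN2: ΔΔCt = (21.37−18.44) − (20.52−18.34) = 2.93 − 2.18 = 0.75; fold change = 2^-0.75 = 0.595
HSPA5 has the largest |ΔΔCt| = 4.81.

28.051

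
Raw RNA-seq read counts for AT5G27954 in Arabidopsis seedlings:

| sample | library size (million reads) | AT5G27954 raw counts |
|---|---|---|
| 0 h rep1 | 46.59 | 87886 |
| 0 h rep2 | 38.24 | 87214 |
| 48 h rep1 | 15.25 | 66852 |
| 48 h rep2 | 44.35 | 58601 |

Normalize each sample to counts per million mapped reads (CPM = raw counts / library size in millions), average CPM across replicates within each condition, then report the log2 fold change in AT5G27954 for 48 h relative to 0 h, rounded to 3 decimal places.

0.453

CPM(0 h rep1) = 87886 / 46.59 = 1886.3705
CPM(0 h rep2) = 87214 / 38.24 = 2280.7008
CPM(48 h rep1) = 66852 / 15.25 = 4383.7377
CPM(48 h rep2) = 58601 / 44.35 = 1321.3303
mean CPM(0 h) = 2083.5357; mean CPM(48 h) = 2852.5340
Fold change = 2852.5340 / 2083.5357 = 1.36908
log2(1.36908) = 0.4532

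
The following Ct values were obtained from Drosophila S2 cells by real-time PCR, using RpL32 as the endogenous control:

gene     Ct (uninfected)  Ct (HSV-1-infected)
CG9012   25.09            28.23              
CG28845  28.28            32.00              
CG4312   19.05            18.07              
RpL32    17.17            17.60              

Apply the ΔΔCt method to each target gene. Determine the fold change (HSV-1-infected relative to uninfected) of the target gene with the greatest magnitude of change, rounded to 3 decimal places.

CG9012: ΔΔCt = (28.23−17.60) − (25.09−17.17) = 10.63 − 7.92 = 2.71; fold change = 2^-2.71 = 0.153
CG28845: ΔΔCt = (32.00−17.60) − (28.28−17.17) = 14.40 − 11.11 = 3.29; fold change = 2^-3.29 = 0.102
CG4312: ΔΔCt = (18.07−17.60) − (19.05−17.17) = 0.47 − 1.88 = -1.41; fold change = 2^1.41 = 2.657
CG28845 has the largest |ΔΔCt| = 3.29.

0.102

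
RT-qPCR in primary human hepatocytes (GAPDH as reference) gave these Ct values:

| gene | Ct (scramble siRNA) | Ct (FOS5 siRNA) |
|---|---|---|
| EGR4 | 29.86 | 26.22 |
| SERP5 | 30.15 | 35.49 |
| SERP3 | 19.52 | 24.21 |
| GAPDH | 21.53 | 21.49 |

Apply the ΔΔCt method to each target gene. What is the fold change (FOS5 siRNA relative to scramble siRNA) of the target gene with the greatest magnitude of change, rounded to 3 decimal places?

EGR4: ΔΔCt = (26.22−21.49) − (29.86−21.53) = 4.73 − 8.33 = -3.60; fold change = 2^3.60 = 12.126
SERP5: ΔΔCt = (35.49−21.49) − (30.15−21.53) = 14.00 − 8.62 = 5.38; fold change = 2^-5.38 = 0.024
SERP3: ΔΔCt = (24.21−21.49) − (19.52−21.53) = 2.72 − (-2.01) = 4.73; fold change = 2^-4.73 = 0.038
SERP5 has the largest |ΔΔCt| = 5.38.

0.024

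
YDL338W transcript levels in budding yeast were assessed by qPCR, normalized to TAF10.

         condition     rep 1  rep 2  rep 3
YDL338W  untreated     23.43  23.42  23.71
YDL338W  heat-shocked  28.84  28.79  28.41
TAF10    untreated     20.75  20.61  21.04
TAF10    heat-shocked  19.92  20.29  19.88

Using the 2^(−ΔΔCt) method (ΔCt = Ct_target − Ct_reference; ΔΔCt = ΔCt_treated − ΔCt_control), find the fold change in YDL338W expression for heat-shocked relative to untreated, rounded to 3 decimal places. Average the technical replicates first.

Mean Ct: YDL338W untreated 23.520; YDL338W heat-shocked 28.680; TAF10 untreated 20.800; TAF10 heat-shocked 20.030
ΔCt(untreated) = 23.520 − 20.800 = 2.720
ΔCt(heat-shocked) = 28.680 − 20.030 = 8.650
ΔΔCt = 8.650 − 2.720 = 5.930
Fold change = 2^(−5.930) = 0.0164

0.016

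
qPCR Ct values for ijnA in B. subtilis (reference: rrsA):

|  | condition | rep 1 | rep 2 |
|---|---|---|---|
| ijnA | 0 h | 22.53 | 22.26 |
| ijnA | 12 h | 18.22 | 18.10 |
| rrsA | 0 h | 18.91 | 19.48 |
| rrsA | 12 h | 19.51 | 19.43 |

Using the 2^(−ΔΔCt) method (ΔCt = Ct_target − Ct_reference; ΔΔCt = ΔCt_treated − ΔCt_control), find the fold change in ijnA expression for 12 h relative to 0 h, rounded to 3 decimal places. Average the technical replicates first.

22.785

Mean Ct: ijnA 0 h 22.395; ijnA 12 h 18.160; rrsA 0 h 19.195; rrsA 12 h 19.470
ΔCt(0 h) = 22.395 − 19.195 = 3.200
ΔCt(12 h) = 18.160 − 19.470 = -1.310
ΔΔCt = -1.310 − 3.200 = -4.510
Fold change = 2^(−(-4.510)) = 2^4.510 = 22.7848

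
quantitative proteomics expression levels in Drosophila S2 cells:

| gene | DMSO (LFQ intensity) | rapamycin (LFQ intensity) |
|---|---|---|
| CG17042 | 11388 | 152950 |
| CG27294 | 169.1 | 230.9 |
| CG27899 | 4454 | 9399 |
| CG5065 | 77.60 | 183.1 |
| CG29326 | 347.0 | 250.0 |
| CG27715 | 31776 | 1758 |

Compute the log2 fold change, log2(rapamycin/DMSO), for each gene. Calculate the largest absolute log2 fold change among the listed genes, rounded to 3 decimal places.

log2(152950/11388) = 3.747  (CG17042)
log2(230.9/169.1) = 0.449  (CG27294)
log2(9399/4454) = 1.077  (CG27899)
log2(183.1/77.60) = 1.239  (CG5065)
log2(250.0/347.0) = -0.473  (CG29326)
log2(1758/31776) = -4.176  (CG27715)
The largest magnitude belongs to CG27715.

4.176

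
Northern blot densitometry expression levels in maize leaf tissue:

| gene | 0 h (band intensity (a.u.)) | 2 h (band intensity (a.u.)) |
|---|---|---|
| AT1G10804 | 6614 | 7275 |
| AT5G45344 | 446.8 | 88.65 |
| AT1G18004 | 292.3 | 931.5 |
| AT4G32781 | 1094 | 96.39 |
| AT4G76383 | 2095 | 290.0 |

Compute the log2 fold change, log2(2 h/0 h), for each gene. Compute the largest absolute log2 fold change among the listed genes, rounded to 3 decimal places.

log2(7275/6614) = 0.137  (AT1G10804)
log2(88.65/446.8) = -2.333  (AT5G45344)
log2(931.5/292.3) = 1.672  (AT1G18004)
log2(96.39/1094) = -3.505  (AT4G32781)
log2(290.0/2095) = -2.853  (AT4G76383)
The largest magnitude belongs to AT4G32781.

3.505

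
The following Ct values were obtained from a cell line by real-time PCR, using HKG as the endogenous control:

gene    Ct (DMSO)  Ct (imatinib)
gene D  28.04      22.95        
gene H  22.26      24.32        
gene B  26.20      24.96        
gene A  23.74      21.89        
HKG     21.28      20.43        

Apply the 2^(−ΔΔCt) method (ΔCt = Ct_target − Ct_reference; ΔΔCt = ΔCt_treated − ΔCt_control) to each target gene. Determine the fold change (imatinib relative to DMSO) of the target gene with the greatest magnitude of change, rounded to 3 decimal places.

gene D: ΔΔCt = (22.95−20.43) − (28.04−21.28) = 2.52 − 6.76 = -4.24; fold change = 2^4.24 = 18.896
gene H: ΔΔCt = (24.32−20.43) − (22.26−21.28) = 3.89 − 0.98 = 2.91; fold change = 2^-2.91 = 0.133
gene B: ΔΔCt = (24.96−20.43) − (26.20−21.28) = 4.53 − 4.92 = -0.39; fold change = 2^0.39 = 1.310
gene A: ΔΔCt = (21.89−20.43) − (23.74−21.28) = 1.46 − 2.46 = -1.00; fold change = 2^1.00 = 2.000
gene D has the largest |ΔΔCt| = 4.24.

18.896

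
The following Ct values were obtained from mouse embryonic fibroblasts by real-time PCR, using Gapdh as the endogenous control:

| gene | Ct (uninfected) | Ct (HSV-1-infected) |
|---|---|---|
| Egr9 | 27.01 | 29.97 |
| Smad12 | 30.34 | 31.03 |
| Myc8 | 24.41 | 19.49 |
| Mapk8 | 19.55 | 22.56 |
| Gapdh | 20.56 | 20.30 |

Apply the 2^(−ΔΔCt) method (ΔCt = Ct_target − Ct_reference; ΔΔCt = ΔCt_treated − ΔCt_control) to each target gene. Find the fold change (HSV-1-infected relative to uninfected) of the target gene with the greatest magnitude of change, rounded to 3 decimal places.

Egr9: ΔΔCt = (29.97−20.30) − (27.01−20.56) = 9.67 − 6.45 = 3.22; fold change = 2^-3.22 = 0.107
Smad12: ΔΔCt = (31.03−20.30) − (30.34−20.56) = 10.73 − 9.78 = 0.95; fold change = 2^-0.95 = 0.518
Myc8: ΔΔCt = (19.49−20.30) − (24.41−20.56) = -0.81 − 3.85 = -4.66; fold change = 2^4.66 = 25.281
Mapk8: ΔΔCt = (22.56−20.30) − (19.55−20.56) = 2.26 − (-1.01) = 3.27; fold change = 2^-3.27 = 0.104
Myc8 has the largest |ΔΔCt| = 4.66.

25.281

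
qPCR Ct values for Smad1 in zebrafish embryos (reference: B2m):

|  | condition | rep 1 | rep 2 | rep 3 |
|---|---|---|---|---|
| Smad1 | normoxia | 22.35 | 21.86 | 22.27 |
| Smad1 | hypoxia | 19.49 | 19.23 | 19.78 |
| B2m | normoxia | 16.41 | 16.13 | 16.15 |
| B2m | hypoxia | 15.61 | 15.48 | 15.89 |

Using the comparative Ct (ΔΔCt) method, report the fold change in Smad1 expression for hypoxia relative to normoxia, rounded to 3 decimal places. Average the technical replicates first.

4.257

Mean Ct: Smad1 normoxia 22.160; Smad1 hypoxia 19.500; B2m normoxia 16.230; B2m hypoxia 15.660
ΔCt(normoxia) = 22.160 − 16.230 = 5.930
ΔCt(hypoxia) = 19.500 − 15.660 = 3.840
ΔΔCt = 3.840 − 5.930 = -2.090
Fold change = 2^(−(-2.090)) = 2^2.090 = 4.2575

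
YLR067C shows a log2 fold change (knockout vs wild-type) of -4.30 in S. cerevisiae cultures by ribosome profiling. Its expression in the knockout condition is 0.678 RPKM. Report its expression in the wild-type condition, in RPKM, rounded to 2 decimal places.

13.36

Fold change = 2^(-4.30) = 0.0508
wild-type expression = 0.678 / 0.0508 = 13.36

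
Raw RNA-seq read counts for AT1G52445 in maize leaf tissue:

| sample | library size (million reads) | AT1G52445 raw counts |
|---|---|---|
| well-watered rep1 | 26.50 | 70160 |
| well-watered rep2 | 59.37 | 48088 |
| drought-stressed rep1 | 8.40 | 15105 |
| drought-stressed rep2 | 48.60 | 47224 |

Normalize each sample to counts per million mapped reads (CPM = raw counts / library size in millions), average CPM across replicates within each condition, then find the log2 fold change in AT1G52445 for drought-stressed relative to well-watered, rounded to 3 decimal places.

-0.320

CPM(well-watered rep1) = 70160 / 26.50 = 2647.5472
CPM(well-watered rep2) = 48088 / 59.37 = 809.9714
CPM(drought-stressed rep1) = 15105 / 8.40 = 1798.2143
CPM(drought-stressed rep2) = 47224 / 48.60 = 971.6872
mean CPM(well-watered) = 1728.7593; mean CPM(drought-stressed) = 1384.9508
Fold change = 1384.9508 / 1728.7593 = 0.80112
log2(0.80112) = -0.3199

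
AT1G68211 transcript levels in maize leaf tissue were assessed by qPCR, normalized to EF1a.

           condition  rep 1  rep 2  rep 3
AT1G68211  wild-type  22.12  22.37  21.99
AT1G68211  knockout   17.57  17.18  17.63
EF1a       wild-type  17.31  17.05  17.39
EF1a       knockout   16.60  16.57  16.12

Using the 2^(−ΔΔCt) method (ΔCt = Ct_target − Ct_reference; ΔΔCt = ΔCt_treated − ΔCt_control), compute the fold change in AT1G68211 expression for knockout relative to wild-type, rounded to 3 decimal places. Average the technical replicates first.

Mean Ct: AT1G68211 wild-type 22.160; AT1G68211 knockout 17.460; EF1a wild-type 17.250; EF1a knockout 16.430
ΔCt(wild-type) = 22.160 − 17.250 = 4.910
ΔCt(knockout) = 17.460 − 16.430 = 1.030
ΔΔCt = 1.030 − 4.910 = -3.880
Fold change = 2^(−(-3.880)) = 2^3.880 = 14.7230

14.723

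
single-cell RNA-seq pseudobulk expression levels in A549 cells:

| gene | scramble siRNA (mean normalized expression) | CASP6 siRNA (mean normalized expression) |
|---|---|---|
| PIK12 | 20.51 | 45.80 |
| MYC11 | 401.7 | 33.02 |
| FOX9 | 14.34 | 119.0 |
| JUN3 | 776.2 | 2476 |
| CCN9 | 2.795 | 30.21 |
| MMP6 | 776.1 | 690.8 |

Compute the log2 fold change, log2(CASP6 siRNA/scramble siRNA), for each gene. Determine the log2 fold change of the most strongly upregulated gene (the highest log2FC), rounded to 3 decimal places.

log2(45.80/20.51) = 1.159  (PIK12)
log2(33.02/401.7) = -3.605  (MYC11)
log2(119.0/14.34) = 3.053  (FOX9)
log2(2476/776.2) = 1.674  (JUN3)
log2(30.21/2.795) = 3.434  (CCN9)
log2(690.8/776.1) = -0.168  (MMP6)
CCN9 is most strongly upregulated.

3.434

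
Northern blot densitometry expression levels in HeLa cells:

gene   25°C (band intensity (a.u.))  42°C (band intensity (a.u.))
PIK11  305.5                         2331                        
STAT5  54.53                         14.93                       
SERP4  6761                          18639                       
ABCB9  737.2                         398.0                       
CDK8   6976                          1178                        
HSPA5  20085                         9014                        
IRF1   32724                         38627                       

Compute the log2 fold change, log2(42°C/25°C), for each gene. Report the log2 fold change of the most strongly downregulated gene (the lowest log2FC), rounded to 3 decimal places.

log2(2331/305.5) = 2.932  (PIK11)
log2(14.93/54.53) = -1.869  (STAT5)
log2(18639/6761) = 1.463  (SERP4)
log2(398.0/737.2) = -0.889  (ABCB9)
log2(1178/6976) = -2.566  (CDK8)
log2(9014/20085) = -1.156  (HSPA5)
log2(38627/32724) = 0.239  (IRF1)
CDK8 is most strongly downregulated.

-2.566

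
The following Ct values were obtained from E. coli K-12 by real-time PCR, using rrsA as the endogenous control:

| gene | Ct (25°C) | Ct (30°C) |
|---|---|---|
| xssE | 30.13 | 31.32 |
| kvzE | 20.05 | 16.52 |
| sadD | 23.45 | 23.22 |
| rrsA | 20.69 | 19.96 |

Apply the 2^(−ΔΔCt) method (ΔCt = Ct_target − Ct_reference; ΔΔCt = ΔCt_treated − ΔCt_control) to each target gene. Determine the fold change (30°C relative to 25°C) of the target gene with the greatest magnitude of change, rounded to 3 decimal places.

xssE: ΔΔCt = (31.32−19.96) − (30.13−20.69) = 11.36 − 9.44 = 1.92; fold change = 2^-1.92 = 0.264
kvzE: ΔΔCt = (16.52−19.96) − (20.05−20.69) = -3.44 − (-0.64) = -2.80; fold change = 2^2.80 = 6.964
sadD: ΔΔCt = (23.22−19.96) − (23.45−20.69) = 3.26 − 2.76 = 0.50; fold change = 2^-0.50 = 0.707
kvzE has the largest |ΔΔCt| = 2.80.

6.964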